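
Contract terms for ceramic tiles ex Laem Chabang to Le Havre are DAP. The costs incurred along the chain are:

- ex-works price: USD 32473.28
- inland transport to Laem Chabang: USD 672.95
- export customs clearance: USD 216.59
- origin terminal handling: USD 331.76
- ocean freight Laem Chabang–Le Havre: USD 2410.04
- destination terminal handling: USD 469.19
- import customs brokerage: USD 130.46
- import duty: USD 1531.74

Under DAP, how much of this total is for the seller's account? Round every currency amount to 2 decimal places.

Seller's account: USD 36573.81

DAP: the seller bears all costs to the named destination except import duty and clearance.
Seller's account: goods 32473.28 + inland to port 672.95 + export clearance 216.59 + origin terminal 331.76 + freight 2410.04 + destination terminal 469.19 = 36573.81
Buyer's account: brokerage 130.46 + duty 1531.74 = 1662.20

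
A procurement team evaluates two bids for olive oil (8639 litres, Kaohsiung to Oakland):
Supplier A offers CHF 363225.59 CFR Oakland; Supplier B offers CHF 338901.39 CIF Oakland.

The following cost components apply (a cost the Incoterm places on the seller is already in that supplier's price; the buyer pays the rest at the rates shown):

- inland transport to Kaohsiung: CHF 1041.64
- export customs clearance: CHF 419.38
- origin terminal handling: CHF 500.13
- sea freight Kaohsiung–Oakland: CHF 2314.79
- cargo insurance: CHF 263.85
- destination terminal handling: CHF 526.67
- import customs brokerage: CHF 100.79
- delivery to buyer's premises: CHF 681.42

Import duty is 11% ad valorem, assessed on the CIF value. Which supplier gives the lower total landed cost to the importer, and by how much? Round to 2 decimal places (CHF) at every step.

Supplier B is cheaper by CHF 27292.74

Supplier A (CFR):
CIF value = CFR price + insurance = 363225.59 + 263.85 = 363489.44
Import duty = 363489.44 × 11% = 39983.84
Buyer bears (A): 263.85 + 526.67 + 100.79 + 681.42 = 1572.73
Landed cost (A) = invoice 363225.59 + 1572.73 + duty 39983.84 = 404782.16
Supplier B (CIF):
The CIF price already equals the CIF value: 338901.39
Import duty = 338901.39 × 11% = 37279.15
Buyer bears (B): 526.67 + 100.79 + 681.42 = 1308.88
Landed cost (B) = invoice 338901.39 + 1308.88 + duty 37279.15 = 377489.42
Difference = |404782.16 − 377489.42| = 27292.74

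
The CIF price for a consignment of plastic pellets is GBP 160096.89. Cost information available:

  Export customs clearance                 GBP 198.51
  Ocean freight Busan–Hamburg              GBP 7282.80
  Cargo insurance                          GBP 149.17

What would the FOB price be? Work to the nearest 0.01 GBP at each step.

FOB price: GBP 152664.92

Not relevant to the conversion: export clearance — on the seller under both CIF and FOB; already in the CIF price and stays in the FOB price.
From CIF to FOB, the seller no longer bears: freight, insurance.
FOB price = 160096.89 − 7282.80 − 149.17 = 152664.92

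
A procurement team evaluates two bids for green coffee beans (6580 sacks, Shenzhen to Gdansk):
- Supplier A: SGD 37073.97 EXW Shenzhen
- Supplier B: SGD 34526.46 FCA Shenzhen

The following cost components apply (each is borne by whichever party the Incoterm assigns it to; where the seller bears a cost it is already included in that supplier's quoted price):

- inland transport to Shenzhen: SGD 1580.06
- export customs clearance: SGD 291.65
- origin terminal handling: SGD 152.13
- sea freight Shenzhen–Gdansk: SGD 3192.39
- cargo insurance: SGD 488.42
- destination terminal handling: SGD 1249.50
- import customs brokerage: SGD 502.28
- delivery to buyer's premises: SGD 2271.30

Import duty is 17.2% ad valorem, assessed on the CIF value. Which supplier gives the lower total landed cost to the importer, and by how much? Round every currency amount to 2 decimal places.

Supplier A (EXW):
CIF value = EXW price + inland to port + export clearance + origin terminal + freight + insurance = 37073.97 + 1580.06 + 291.65 + 152.13 + 3192.39 + 488.42 = 42778.62
Import duty = 42778.62 × 17.2% = 7357.92
Buyer bears (A): 1580.06 + 291.65 + 152.13 + 3192.39 + 488.42 + 1249.50 + 502.28 + 2271.30 = 9727.73
Landed cost (A) = invoice 37073.97 + 9727.73 + duty 7357.92 = 54159.62
Supplier B (FCA):
CIF value = FCA price + origin terminal + freight + insurance = 34526.46 + 152.13 + 3192.39 + 488.42 = 38359.40
Import duty = 38359.40 × 17.2% = 6597.82
Buyer bears (B): 152.13 + 3192.39 + 488.42 + 1249.50 + 502.28 + 2271.30 = 7856.02
Landed cost (B) = invoice 34526.46 + 7856.02 + duty 6597.82 = 48980.30
Difference = |54159.62 − 48980.30| = 5179.32

Supplier B is cheaper by SGD 5179.32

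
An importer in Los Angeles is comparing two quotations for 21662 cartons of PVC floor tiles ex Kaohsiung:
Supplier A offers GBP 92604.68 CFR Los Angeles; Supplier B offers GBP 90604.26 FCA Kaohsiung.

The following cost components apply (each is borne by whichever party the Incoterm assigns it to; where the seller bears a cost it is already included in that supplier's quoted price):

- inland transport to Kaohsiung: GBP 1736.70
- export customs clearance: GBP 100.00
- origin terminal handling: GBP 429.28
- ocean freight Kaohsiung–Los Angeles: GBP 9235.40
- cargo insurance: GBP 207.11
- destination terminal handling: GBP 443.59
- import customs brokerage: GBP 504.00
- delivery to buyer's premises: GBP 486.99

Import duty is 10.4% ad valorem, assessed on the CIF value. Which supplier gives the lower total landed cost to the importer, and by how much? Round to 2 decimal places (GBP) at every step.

Supplier A (CFR):
CIF value = CFR price + insurance = 92604.68 + 207.11 = 92811.79
Import duty = 92811.79 × 10.4% = 9652.43
Buyer bears (A): 207.11 + 443.59 + 504.00 + 486.99 = 1641.69
Landed cost (A) = invoice 92604.68 + 1641.69 + duty 9652.43 = 103898.80
Supplier B (FCA):
CIF value = FCA price + origin terminal + freight + insurance = 90604.26 + 429.28 + 9235.40 + 207.11 = 100476.05
Import duty = 100476.05 × 10.4% = 10449.51
Buyer bears (B): 429.28 + 9235.40 + 207.11 + 443.59 + 504.00 + 486.99 = 11306.37
Landed cost (B) = invoice 90604.26 + 11306.37 + duty 10449.51 = 112360.14
Difference = |103898.80 − 112360.14| = 8461.34

Supplier A is cheaper by GBP 8461.34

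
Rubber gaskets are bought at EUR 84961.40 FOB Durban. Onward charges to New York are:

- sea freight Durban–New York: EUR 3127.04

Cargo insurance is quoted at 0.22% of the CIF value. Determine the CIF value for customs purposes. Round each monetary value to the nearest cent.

CIF value: EUR 88282.66

Let C be the CIF value. C = FOB price + freight + 0.22% × C
C − 0.22% × C = 84961.40 + 3127.04
0.9978 × C = 88088.44
C = 88088.44 / 0.9978 = 88282.66
Insurance premium = 0.22% × 88282.66 = 194.22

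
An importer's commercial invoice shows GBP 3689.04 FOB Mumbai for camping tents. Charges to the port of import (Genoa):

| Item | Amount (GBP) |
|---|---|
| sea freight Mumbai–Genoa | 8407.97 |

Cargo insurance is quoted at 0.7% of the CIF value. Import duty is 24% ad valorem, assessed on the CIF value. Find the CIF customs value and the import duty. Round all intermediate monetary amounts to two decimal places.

CIF value: GBP 12182.29; import duty: GBP 2923.75

Let C be the CIF value. C = FOB price + freight + 0.7% × C
C − 0.7% × C = 3689.04 + 8407.97
0.993 × C = 12097.01
C = 12097.01 / 0.993 = 12182.29
Insurance premium = 0.7% × 12182.29 = 85.28
Import duty = 12182.29 × 24% = 2923.75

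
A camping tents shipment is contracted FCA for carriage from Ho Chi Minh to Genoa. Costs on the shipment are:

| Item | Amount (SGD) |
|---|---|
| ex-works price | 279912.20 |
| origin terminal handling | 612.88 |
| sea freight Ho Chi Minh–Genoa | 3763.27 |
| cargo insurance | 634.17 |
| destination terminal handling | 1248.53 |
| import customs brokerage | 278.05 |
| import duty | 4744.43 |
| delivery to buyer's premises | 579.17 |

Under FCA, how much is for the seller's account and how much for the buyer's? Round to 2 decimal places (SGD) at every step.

FCA: the seller delivers export-cleared goods to the carrier; the buyer bears costs from that point.
Seller's account: goods 279912.20 = 279912.20
Buyer's account: origin terminal 612.88 + freight 3763.27 + insurance 634.17 + destination terminal 1248.53 + brokerage 278.05 + duty 4744.43 + delivery 579.17 = 11860.50

Seller: SGD 279912.20; buyer: SGD 11860.50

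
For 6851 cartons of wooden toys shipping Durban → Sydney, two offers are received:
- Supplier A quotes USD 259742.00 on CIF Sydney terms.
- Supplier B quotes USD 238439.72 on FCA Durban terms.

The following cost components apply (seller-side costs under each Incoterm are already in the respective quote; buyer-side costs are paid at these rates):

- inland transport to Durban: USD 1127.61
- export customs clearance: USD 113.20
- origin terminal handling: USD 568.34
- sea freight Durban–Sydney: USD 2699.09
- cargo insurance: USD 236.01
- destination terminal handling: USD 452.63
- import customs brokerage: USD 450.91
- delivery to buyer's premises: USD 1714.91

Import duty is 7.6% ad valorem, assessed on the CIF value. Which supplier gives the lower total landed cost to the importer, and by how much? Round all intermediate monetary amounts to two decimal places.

Supplier B is cheaper by USD 19151.55

Supplier A (CIF):
The CIF price already equals the CIF value: 259742.00
Import duty = 259742.00 × 7.6% = 19740.39
Buyer bears (A): 452.63 + 450.91 + 1714.91 = 2618.45
Landed cost (A) = invoice 259742.00 + 2618.45 + duty 19740.39 = 282100.84
Supplier B (FCA):
CIF value = FCA price + origin terminal + freight + insurance = 238439.72 + 568.34 + 2699.09 + 236.01 = 241943.16
Import duty = 241943.16 × 7.6% = 18387.68
Buyer bears (B): 568.34 + 2699.09 + 236.01 + 452.63 + 450.91 + 1714.91 = 6121.89
Landed cost (B) = invoice 238439.72 + 6121.89 + duty 18387.68 = 262949.29
Difference = |282100.84 − 262949.29| = 19151.55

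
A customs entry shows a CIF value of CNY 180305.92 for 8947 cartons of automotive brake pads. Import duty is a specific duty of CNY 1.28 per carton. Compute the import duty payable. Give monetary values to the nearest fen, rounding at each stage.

Import duty = 8947 × 1.28 = 11452.16

Import duty: CNY 11452.16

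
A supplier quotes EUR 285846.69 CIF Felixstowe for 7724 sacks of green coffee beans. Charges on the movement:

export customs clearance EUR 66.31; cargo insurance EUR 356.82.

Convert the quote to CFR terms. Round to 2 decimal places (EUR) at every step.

Not relevant to the conversion: export clearance — on the seller under both CIF and CFR; already in the CIF price and stays in the CFR price.
From CIF to CFR, the seller no longer bears: insurance.
CFR price = 285846.69 − 356.82 = 285489.87

CFR price: EUR 285489.87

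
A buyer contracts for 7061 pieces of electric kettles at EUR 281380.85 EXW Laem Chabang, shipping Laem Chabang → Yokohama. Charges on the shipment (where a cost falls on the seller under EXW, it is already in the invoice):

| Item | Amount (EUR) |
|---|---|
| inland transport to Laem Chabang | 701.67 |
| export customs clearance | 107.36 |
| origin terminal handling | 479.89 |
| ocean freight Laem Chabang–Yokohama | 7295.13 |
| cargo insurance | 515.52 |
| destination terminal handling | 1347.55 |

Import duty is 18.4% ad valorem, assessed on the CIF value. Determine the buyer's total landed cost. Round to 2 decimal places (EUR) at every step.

Total landed cost: EUR 345276.37

EXW: the seller makes goods available at their premises; the buyer bears all onward costs.
CIF value = EXW price + inland to port + export clearance + origin terminal + freight + insurance = 281380.85 + 701.67 + 107.36 + 479.89 + 7295.13 + 515.52 = 290480.42
Import duty = 290480.42 × 18.4% = 53448.40
Buyer bears: inland to port 701.67 + export clearance 107.36 + origin terminal 479.89 + freight 7295.13 + insurance 515.52 + destination terminal 1347.55 + duty 53448.40 = 63895.52
Landed cost = invoice 281380.85 + 63895.52 = 345276.37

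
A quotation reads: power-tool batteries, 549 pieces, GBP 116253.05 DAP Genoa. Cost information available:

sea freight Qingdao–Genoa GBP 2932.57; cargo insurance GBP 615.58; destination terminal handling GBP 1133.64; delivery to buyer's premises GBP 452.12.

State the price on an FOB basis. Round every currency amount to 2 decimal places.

From DAP to FOB, the seller no longer bears: freight, insurance, destination terminal, delivery.
FOB price = 116253.05 − 2932.57 − 615.58 − 1133.64 − 452.12 = 111119.14

FOB price: GBP 111119.14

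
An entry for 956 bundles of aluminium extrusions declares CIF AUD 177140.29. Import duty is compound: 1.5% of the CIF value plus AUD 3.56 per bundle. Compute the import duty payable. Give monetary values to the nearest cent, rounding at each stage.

Import duty: AUD 6060.46

Ad valorem component: 177140.29 × 1.5% = 2657.10
Specific component: 956 × 3.56 = 3403.36
Import duty = 2657.10 + 3403.36 = 6060.46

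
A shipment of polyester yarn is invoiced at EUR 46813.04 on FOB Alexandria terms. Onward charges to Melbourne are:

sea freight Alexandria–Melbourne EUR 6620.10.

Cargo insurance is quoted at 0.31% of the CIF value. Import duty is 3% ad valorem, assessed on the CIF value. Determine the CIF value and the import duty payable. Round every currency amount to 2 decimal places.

CIF value: EUR 53599.30; import duty: EUR 1607.98

Let C be the CIF value. C = FOB price + freight + 0.31% × C
C − 0.31% × C = 46813.04 + 6620.10
0.9969 × C = 53433.14
C = 53433.14 / 0.9969 = 53599.30
Insurance premium = 0.31% × 53599.30 = 166.16
Import duty = 53599.30 × 3% = 1607.98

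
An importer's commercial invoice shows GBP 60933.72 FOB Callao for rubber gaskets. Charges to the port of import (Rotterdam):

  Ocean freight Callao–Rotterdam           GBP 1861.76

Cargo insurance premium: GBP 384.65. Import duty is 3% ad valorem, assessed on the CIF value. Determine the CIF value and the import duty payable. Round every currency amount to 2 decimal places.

CIF value: GBP 63180.13; import duty: GBP 1895.40

CIF = FOB price + freight + insurance
CIF = 60933.72 + 1861.76 + 384.65 = 63180.13
Import duty = 63180.13 × 3% = 1895.40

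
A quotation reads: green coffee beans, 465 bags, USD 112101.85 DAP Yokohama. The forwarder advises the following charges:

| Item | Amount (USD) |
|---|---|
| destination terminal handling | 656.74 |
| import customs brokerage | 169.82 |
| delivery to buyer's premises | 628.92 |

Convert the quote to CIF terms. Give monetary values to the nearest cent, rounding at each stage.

Not relevant to the conversion: brokerage — on the buyer under both terms; not part of either seller's price.
From DAP to CIF, the seller no longer bears: destination terminal, delivery.
CIF price = 112101.85 − 656.74 − 628.92 = 110816.19

CIF price: USD 110816.19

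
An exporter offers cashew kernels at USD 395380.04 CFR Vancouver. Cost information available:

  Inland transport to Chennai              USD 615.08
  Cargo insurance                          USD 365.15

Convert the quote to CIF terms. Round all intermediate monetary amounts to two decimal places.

CIF price: USD 395745.19

Not relevant to the conversion: inland to port — on the seller under both CFR and CIF; already in the CFR price and stays in the CIF price.
From CFR to CIF, the seller additionally bears: insurance.
CIF price = 395380.04 + 365.15 = 395745.19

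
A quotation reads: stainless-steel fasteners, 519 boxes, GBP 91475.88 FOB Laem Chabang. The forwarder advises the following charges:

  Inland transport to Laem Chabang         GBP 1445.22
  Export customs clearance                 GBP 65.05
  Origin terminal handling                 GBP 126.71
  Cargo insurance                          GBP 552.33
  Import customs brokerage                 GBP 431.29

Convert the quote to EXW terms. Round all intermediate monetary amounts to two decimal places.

Not relevant to the conversion: insurance, brokerage — on the buyer under both terms; not part of either seller's price.
From FOB to EXW, the seller no longer bears: inland to port, export clearance, origin terminal.
EXW price = 91475.88 − 1445.22 − 65.05 − 126.71 = 89838.90

EXW price: GBP 89838.90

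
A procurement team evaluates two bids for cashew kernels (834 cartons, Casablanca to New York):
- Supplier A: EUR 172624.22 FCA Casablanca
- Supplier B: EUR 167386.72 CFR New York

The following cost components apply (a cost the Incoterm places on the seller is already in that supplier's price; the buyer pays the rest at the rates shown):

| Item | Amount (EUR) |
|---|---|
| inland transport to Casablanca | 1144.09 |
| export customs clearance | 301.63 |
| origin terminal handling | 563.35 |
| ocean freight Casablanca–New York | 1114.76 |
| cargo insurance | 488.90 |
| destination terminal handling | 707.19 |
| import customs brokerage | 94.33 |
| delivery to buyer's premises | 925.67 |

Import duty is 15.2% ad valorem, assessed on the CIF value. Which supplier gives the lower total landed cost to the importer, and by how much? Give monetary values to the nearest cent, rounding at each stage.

Supplier A (FCA):
CIF value = FCA price + origin terminal + freight + insurance = 172624.22 + 563.35 + 1114.76 + 488.90 = 174791.23
Import duty = 174791.23 × 15.2% = 26568.27
Buyer bears (A): 563.35 + 1114.76 + 488.90 + 707.19 + 94.33 + 925.67 = 3894.20
Landed cost (A) = invoice 172624.22 + 3894.20 + duty 26568.27 = 203086.69
Supplier B (CFR):
CIF value = CFR price + insurance = 167386.72 + 488.90 = 167875.62
Import duty = 167875.62 × 15.2% = 25517.09
Buyer bears (B): 488.90 + 707.19 + 94.33 + 925.67 = 2216.09
Landed cost (B) = invoice 167386.72 + 2216.09 + duty 25517.09 = 195119.90
Difference = |203086.69 − 195119.90| = 7966.79

Supplier B is cheaper by EUR 7966.79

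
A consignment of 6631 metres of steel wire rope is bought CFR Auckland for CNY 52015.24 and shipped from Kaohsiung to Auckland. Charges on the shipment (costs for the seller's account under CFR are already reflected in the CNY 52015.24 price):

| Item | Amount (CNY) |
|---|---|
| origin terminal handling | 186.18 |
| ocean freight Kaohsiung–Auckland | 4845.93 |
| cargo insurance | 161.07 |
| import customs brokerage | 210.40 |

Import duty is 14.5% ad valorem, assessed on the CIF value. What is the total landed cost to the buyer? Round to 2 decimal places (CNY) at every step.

Total landed cost: CNY 59952.27

CFR: the seller pays costs through ocean freight to the destination port, but not insurance.
Already in the invoice (seller's account under CFR): origin terminal, freight — exclude.
CIF value = CFR price + insurance = 52015.24 + 161.07 = 52176.31
Import duty = 52176.31 × 14.5% = 7565.56
Buyer bears: insurance 161.07 + brokerage 210.40 + duty 7565.56 = 7937.03
Landed cost = invoice 52015.24 + 7937.03 = 59952.27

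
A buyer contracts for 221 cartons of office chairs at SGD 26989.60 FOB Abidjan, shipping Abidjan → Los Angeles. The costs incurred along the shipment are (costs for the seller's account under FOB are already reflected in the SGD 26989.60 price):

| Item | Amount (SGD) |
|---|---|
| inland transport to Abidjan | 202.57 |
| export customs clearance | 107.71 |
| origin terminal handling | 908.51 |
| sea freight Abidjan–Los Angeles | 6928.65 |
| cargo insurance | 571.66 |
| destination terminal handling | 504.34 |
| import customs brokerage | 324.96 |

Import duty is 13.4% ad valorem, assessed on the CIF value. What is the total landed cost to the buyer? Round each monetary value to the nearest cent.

FOB: the seller bears costs until goods are on board at the origin port; the buyer bears freight, insurance and all costs thereafter.
Already in the invoice (seller's account under FOB): inland to port, export clearance, origin terminal — exclude.
CIF value = FOB price + freight + insurance = 26989.60 + 6928.65 + 571.66 = 34489.91
Import duty = 34489.91 × 13.4% = 4621.65
Buyer bears: freight 6928.65 + insurance 571.66 + destination terminal 504.34 + brokerage 324.96 + duty 4621.65 = 12951.26
Landed cost = invoice 26989.60 + 12951.26 = 39940.86

Total landed cost: SGD 39940.86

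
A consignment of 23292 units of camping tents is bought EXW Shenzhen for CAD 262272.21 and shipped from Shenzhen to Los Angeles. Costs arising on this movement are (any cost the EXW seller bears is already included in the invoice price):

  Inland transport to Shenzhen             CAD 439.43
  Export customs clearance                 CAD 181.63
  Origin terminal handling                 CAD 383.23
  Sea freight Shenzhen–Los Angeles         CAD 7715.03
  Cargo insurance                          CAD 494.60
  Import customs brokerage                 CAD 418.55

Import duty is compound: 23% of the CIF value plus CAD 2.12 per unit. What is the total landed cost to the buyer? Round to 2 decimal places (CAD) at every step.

EXW: the seller makes goods available at their premises; the buyer bears all onward costs.
CIF value = EXW price + inland to port + export clearance + origin terminal + freight + insurance = 262272.21 + 439.43 + 181.63 + 383.23 + 7715.03 + 494.60 = 271486.13
Ad valorem component: 271486.13 × 23% = 62441.81
Specific component: 23292 × 2.12 = 49379.04
Import duty = 62441.81 + 49379.04 = 111820.85
Buyer bears: inland to port 439.43 + export clearance 181.63 + origin terminal 383.23 + freight 7715.03 + insurance 494.60 + brokerage 418.55 + duty 111820.85 = 121453.32
Landed cost = invoice 262272.21 + 121453.32 = 383725.53

Total landed cost: CAD 383725.53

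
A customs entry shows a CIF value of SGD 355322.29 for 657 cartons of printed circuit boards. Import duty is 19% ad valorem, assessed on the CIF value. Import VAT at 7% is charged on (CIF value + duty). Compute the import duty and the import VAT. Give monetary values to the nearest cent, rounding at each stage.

Import duty: SGD 67511.24; import VAT: SGD 29598.35

Import duty = 355322.29 × 19% = 67511.24
VAT base = CIF + duty = 355322.29 + 67511.24 = 422833.53
Import VAT = 422833.53 × 7% = 29598.35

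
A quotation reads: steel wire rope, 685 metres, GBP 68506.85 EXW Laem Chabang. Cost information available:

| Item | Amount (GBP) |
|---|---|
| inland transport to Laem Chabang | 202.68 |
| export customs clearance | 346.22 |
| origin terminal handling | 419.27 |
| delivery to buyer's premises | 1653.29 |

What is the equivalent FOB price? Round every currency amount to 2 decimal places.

Not relevant to the conversion: delivery — on the buyer under both terms; not part of either seller's price.
From EXW to FOB, the seller additionally bears: inland to port, export clearance, origin terminal.
FOB price = 68506.85 + 202.68 + 346.22 + 419.27 = 69475.02

FOB price: GBP 69475.02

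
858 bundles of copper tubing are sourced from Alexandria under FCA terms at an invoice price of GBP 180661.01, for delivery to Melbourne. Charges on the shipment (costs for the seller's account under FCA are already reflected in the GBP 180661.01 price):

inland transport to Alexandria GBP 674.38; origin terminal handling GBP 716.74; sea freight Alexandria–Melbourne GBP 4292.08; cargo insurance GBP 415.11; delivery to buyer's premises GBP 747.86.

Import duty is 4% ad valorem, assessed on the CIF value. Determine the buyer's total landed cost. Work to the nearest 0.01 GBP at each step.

Total landed cost: GBP 194276.20

FCA: the seller delivers export-cleared goods to the carrier; the buyer bears costs from that point.
Already in the invoice (seller's account under FCA): inland to port — exclude.
CIF value = FCA price + origin terminal + freight + insurance = 180661.01 + 716.74 + 4292.08 + 415.11 = 186084.94
Import duty = 186084.94 × 4% = 7443.40
Buyer bears: origin terminal 716.74 + freight 4292.08 + insurance 415.11 + delivery 747.86 + duty 7443.40 = 13615.19
Landed cost = invoice 180661.01 + 13615.19 = 194276.20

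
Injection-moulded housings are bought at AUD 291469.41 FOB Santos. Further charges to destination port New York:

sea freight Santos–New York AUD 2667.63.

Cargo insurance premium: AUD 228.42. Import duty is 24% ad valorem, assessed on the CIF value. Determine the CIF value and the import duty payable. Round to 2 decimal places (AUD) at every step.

CIF value: AUD 294365.46; import duty: AUD 70647.71

CIF = FOB price + freight + insurance
CIF = 291469.41 + 2667.63 + 228.42 = 294365.46
Import duty = 294365.46 × 24% = 70647.71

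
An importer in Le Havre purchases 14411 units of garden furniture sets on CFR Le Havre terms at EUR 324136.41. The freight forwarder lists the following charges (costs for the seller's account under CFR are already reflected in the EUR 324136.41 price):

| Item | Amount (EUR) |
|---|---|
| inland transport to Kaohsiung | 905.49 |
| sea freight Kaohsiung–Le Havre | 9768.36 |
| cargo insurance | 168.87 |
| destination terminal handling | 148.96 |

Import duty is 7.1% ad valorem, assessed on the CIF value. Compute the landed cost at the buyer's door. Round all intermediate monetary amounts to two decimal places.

CFR: the seller pays costs through ocean freight to the destination port, but not insurance.
Already in the invoice (seller's account under CFR): inland to port, freight — exclude.
CIF value = CFR price + insurance = 324136.41 + 168.87 = 324305.28
Import duty = 324305.28 × 7.1% = 23025.67
Buyer bears: insurance 168.87 + destination terminal 148.96 + duty 23025.67 = 23343.50
Landed cost = invoice 324136.41 + 23343.50 = 347479.91

Total landed cost: EUR 347479.91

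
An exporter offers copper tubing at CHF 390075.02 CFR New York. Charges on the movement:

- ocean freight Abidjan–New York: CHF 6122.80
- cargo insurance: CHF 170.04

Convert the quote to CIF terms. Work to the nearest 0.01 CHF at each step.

CIF price: CHF 390245.06

Not relevant to the conversion: freight — on the seller under both CFR and CIF; already in the CFR price and stays in the CIF price.
From CFR to CIF, the seller additionally bears: insurance.
CIF price = 390075.02 + 170.04 = 390245.06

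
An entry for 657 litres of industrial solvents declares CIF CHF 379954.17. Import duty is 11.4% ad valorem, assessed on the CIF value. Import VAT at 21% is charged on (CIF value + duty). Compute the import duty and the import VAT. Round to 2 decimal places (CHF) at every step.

Import duty: CHF 43314.78; import VAT: CHF 88886.48

Import duty = 379954.17 × 11.4% = 43314.78
VAT base = CIF + duty = 379954.17 + 43314.78 = 423268.95
Import VAT = 423268.95 × 21% = 88886.48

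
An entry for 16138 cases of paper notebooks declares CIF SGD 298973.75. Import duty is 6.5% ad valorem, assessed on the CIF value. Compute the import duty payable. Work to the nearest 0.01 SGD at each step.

Import duty: SGD 19433.29

Import duty = 298973.75 × 6.5% = 19433.29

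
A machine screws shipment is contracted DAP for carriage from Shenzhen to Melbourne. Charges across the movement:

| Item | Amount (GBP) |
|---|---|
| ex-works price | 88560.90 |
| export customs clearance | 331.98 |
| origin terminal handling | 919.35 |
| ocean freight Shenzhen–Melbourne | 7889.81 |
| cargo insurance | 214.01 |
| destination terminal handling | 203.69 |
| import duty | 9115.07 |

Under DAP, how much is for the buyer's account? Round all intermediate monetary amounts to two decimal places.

DAP: the seller bears all costs to the named destination except import duty and clearance.
Seller's account: goods 88560.90 + export clearance 331.98 + origin terminal 919.35 + freight 7889.81 + insurance 214.01 + destination terminal 203.69 = 98119.74
Buyer's account: duty 9115.07 = 9115.07

Buyer's account: GBP 9115.07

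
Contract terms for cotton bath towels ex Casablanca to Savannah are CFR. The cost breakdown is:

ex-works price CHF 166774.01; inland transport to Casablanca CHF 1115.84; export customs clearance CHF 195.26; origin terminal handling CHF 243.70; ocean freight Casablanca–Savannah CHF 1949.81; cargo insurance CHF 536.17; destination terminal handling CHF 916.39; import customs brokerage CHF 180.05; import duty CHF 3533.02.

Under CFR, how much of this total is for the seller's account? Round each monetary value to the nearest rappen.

Seller's account: CHF 170278.62

CFR: the seller pays costs through ocean freight to the destination port, but not insurance.
Seller's account: goods 166774.01 + inland to port 1115.84 + export clearance 195.26 + origin terminal 243.70 + freight 1949.81 = 170278.62
Buyer's account: insurance 536.17 + destination terminal 916.39 + brokerage 180.05 + duty 3533.02 = 5165.63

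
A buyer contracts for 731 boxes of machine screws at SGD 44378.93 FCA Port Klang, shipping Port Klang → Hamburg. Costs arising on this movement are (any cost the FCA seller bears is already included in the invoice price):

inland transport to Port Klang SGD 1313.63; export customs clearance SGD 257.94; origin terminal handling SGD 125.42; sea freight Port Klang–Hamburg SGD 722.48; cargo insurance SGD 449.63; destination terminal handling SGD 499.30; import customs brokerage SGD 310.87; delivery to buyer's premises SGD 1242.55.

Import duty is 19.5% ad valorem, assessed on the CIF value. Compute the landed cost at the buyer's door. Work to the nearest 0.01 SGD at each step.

FCA: the seller delivers export-cleared goods to the carrier; the buyer bears costs from that point.
Already in the invoice (seller's account under FCA): inland to port, export clearance — exclude.
CIF value = FCA price + origin terminal + freight + insurance = 44378.93 + 125.42 + 722.48 + 449.63 = 45676.46
Import duty = 45676.46 × 19.5% = 8906.91
Buyer bears: origin terminal 125.42 + freight 722.48 + insurance 449.63 + destination terminal 499.30 + brokerage 310.87 + delivery 1242.55 + duty 8906.91 = 12257.16
Landed cost = invoice 44378.93 + 12257.16 = 56636.09

Total landed cost: SGD 56636.09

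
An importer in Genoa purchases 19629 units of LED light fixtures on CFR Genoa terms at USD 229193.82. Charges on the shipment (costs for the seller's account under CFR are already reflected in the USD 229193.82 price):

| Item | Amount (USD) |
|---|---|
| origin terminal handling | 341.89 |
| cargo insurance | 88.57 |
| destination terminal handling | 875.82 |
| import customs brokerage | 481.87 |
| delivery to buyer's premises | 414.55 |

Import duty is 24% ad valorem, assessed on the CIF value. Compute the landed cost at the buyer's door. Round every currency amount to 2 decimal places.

Total landed cost: USD 286082.40

CFR: the seller pays costs through ocean freight to the destination port, but not insurance.
Already in the invoice (seller's account under CFR): origin terminal — exclude.
CIF value = CFR price + insurance = 229193.82 + 88.57 = 229282.39
Import duty = 229282.39 × 24% = 55027.77
Buyer bears: insurance 88.57 + destination terminal 875.82 + brokerage 481.87 + delivery 414.55 + duty 55027.77 = 56888.58
Landed cost = invoice 229193.82 + 56888.58 = 286082.40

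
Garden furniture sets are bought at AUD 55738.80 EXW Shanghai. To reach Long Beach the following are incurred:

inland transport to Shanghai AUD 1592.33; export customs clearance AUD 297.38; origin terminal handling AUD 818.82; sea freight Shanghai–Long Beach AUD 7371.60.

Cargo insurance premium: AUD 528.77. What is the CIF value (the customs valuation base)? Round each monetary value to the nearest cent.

CIF value: AUD 66347.70

CIF = EXW price + pre-shipment costs + freight + insurance
CIF = 55738.80 + 1592.33 + 297.38 + 818.82 + 7371.60 + 528.77 = 66347.70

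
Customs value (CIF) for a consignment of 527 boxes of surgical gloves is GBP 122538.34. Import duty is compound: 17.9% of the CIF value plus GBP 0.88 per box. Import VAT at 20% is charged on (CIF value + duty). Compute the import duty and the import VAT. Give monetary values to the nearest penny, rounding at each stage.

Import duty: GBP 22398.12; import VAT: GBP 28987.29

Ad valorem component: 122538.34 × 17.9% = 21934.36
Specific component: 527 × 0.88 = 463.76
Import duty = 21934.36 + 463.76 = 22398.12
VAT base = CIF + duty = 122538.34 + 22398.12 = 144936.46
Import VAT = 144936.46 × 20% = 28987.29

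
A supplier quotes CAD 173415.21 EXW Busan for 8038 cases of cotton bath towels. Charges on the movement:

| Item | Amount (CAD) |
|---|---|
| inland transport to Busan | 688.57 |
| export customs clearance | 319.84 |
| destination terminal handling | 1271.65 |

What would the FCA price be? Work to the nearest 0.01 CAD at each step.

FCA price: CAD 174423.62

Not relevant to the conversion: destination terminal — on the buyer under both terms; not part of either seller's price.
From EXW to FCA, the seller additionally bears: inland to port, export clearance.
FCA price = 173415.21 + 688.57 + 319.84 = 174423.62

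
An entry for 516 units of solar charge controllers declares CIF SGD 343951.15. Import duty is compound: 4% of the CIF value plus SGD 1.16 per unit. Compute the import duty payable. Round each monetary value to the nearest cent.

Ad valorem component: 343951.15 × 4% = 13758.05
Specific component: 516 × 1.16 = 598.56
Import duty = 13758.05 + 598.56 = 14356.61

Import duty: SGD 14356.61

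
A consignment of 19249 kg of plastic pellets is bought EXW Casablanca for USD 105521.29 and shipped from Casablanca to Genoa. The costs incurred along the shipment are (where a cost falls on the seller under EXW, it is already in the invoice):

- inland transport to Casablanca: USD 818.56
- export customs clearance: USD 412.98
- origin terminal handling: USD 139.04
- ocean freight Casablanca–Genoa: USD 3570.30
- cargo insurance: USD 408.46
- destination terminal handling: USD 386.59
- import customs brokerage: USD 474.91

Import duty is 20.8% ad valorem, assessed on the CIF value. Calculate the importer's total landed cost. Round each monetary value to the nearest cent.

EXW: the seller makes goods available at their premises; the buyer bears all onward costs.
CIF value = EXW price + inland to port + export clearance + origin terminal + freight + insurance = 105521.29 + 818.56 + 412.98 + 139.04 + 3570.30 + 408.46 = 110870.63
Import duty = 110870.63 × 20.8% = 23061.09
Buyer bears: inland to port 818.56 + export clearance 412.98 + origin terminal 139.04 + freight 3570.30 + insurance 408.46 + destination terminal 386.59 + brokerage 474.91 + duty 23061.09 = 29271.93
Landed cost = invoice 105521.29 + 29271.93 = 134793.22

Total landed cost: USD 134793.22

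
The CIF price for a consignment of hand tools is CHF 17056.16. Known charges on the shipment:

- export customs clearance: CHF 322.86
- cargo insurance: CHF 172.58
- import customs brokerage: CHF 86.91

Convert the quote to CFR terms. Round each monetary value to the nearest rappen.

Not relevant to the conversion: export clearance — on the seller under both CIF and CFR; already in the CIF price and stays in the CFR price. brokerage — on the buyer under both terms; not part of either seller's price.
From CIF to CFR, the seller no longer bears: insurance.
CFR price = 17056.16 − 172.58 = 16883.58

CFR price: CHF 16883.58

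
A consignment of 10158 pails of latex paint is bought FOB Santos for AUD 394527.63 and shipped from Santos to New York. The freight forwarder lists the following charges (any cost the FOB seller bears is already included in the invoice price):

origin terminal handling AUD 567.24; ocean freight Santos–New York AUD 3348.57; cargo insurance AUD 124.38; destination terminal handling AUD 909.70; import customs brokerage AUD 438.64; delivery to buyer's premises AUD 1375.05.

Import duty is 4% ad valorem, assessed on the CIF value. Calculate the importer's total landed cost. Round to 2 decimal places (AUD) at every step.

FOB: the seller bears costs until goods are on board at the origin port; the buyer bears freight, insurance and all costs thereafter.
Already in the invoice (seller's account under FOB): origin terminal — exclude.
CIF value = FOB price + freight + insurance = 394527.63 + 3348.57 + 124.38 = 398000.58
Import duty = 398000.58 × 4% = 15920.02
Buyer bears: freight 3348.57 + insurance 124.38 + destination terminal 909.70 + brokerage 438.64 + delivery 1375.05 + duty 15920.02 = 22116.36
Landed cost = invoice 394527.63 + 22116.36 = 416643.99

Total landed cost: AUD 416643.99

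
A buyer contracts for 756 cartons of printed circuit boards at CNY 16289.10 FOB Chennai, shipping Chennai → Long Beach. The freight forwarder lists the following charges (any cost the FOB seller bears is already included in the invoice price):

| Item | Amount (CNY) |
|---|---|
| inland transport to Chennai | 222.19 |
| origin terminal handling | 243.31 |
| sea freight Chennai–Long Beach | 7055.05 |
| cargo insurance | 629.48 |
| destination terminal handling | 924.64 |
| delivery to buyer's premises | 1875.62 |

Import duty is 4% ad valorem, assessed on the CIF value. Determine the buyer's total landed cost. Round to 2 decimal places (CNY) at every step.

Total landed cost: CNY 27732.84

FOB: the seller bears costs until goods are on board at the origin port; the buyer bears freight, insurance and all costs thereafter.
Already in the invoice (seller's account under FOB): inland to port, origin terminal — exclude.
CIF value = FOB price + freight + insurance = 16289.10 + 7055.05 + 629.48 = 23973.63
Import duty = 23973.63 × 4% = 958.95
Buyer bears: freight 7055.05 + insurance 629.48 + destination terminal 924.64 + delivery 1875.62 + duty 958.95 = 11443.74
Landed cost = invoice 16289.10 + 11443.74 = 27732.84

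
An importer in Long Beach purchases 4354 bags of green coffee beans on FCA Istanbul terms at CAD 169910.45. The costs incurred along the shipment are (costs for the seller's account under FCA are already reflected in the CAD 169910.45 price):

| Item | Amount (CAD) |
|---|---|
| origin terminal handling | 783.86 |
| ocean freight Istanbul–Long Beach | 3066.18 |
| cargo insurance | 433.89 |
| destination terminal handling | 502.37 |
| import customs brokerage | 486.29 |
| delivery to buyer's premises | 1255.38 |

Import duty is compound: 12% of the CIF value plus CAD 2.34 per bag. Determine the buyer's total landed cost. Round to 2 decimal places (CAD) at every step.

FCA: the seller delivers export-cleared goods to the carrier; the buyer bears costs from that point.
CIF value = FCA price + origin terminal + freight + insurance = 169910.45 + 783.86 + 3066.18 + 433.89 = 174194.38
Ad valorem component: 174194.38 × 12% = 20903.33
Specific component: 4354 × 2.34 = 10188.36
Import duty = 20903.33 + 10188.36 = 31091.69
Buyer bears: origin terminal 783.86 + freight 3066.18 + insurance 433.89 + destination terminal 502.37 + brokerage 486.29 + delivery 1255.38 + duty 31091.69 = 37619.66
Landed cost = invoice 169910.45 + 37619.66 = 207530.11

Total landed cost: CAD 207530.11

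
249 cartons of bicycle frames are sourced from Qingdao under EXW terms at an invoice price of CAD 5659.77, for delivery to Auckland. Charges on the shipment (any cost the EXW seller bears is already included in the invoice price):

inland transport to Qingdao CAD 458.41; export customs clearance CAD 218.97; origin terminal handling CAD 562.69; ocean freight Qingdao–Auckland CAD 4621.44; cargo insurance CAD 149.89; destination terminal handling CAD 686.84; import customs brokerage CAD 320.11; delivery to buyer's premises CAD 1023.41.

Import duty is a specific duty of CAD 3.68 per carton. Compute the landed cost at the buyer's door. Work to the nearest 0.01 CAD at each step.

Total landed cost: CAD 14617.85

EXW: the seller makes goods available at their premises; the buyer bears all onward costs.
CIF value = EXW price + inland to port + export clearance + origin terminal + freight + insurance = 5659.77 + 458.41 + 218.97 + 562.69 + 4621.44 + 149.89 = 11671.17
Import duty = 249 × 3.68 = 916.32
Buyer bears: inland to port 458.41 + export clearance 218.97 + origin terminal 562.69 + freight 4621.44 + insurance 149.89 + destination terminal 686.84 + brokerage 320.11 + delivery 1023.41 + duty 916.32 = 8958.08
Landed cost = invoice 5659.77 + 8958.08 = 14617.85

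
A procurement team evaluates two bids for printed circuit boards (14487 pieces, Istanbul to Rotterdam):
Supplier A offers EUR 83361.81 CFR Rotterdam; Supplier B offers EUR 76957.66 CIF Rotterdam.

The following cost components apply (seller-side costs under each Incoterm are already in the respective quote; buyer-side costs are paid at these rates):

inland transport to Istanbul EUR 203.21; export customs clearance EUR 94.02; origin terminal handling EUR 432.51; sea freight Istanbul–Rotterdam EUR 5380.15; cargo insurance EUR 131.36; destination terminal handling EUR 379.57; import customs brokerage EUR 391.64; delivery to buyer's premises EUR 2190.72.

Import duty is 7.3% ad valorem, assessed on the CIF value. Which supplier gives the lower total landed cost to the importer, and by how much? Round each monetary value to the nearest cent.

Supplier A (CFR):
CIF value = CFR price + insurance = 83361.81 + 131.36 = 83493.17
Import duty = 83493.17 × 7.3% = 6095.00
Buyer bears (A): 131.36 + 379.57 + 391.64 + 2190.72 = 3093.29
Landed cost (A) = invoice 83361.81 + 3093.29 + duty 6095.00 = 92550.10
Supplier B (CIF):
The CIF price already equals the CIF value: 76957.66
Import duty = 76957.66 × 7.3% = 5617.91
Buyer bears (B): 379.57 + 391.64 + 2190.72 = 2961.93
Landed cost (B) = invoice 76957.66 + 2961.93 + duty 5617.91 = 85537.50
Difference = |92550.10 − 85537.50| = 7012.60

Supplier B is cheaper by EUR 7012.60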